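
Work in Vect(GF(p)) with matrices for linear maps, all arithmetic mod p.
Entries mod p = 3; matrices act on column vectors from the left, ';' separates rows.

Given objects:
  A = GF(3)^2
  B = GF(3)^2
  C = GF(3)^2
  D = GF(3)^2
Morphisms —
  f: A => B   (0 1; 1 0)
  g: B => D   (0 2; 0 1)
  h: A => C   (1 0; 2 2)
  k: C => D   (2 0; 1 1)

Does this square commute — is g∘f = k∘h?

Answer: DOES NOT COMMUTE

Trace:
Along f;g (path 1):
  e0=[1,0] f=>[0,1] g=>[2,1]
  e1=[0,1] f=>[1,0] g=>[0,0]
  result₁ = (2 0; 1 0)
Along h;k (path 2):
  e0=[1,0] h=>[1,2] k=>[2,0]
  e1=[0,1] h=>[0,2] k=>[0,2]
  result₂ = (2 0; 0 2)
Equal? NO — does not commute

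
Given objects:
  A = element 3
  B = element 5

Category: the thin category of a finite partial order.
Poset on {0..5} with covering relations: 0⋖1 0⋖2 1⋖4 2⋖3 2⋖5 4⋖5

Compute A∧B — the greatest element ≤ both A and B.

Common predecessors of 3,5: {0,2}
  0 ≤ 2
  2 ≤ 2
glb = 2

Answer: A∧B = 2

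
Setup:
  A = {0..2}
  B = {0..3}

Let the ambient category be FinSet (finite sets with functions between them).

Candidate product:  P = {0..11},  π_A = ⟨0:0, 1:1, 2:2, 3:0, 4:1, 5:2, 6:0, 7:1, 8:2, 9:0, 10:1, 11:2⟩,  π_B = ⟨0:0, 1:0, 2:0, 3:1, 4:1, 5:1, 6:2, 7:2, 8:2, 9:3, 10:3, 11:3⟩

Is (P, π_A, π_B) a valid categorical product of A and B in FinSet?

Answer: VALID PRODUCT

Work:
|A|·|B| = 3·4 = 12;  |P| = 12
Check the pairing map k ↦ (π_A(k), π_B(k)):
  0 : (0,0)
  1 : (1,0)
  2 : (2,0)
  3 : (0,1)
  4 : (1,1)
  5 : (2,1)
  6 : (0,2)
  7 : (1,2)
  8 : (2,2)
  9 : (0,3)
  10 : (1,3)
  11 : (2,3)
distinct pairs in image: 12 / 12 needed
  → bijection onto A×B; projections well-typed.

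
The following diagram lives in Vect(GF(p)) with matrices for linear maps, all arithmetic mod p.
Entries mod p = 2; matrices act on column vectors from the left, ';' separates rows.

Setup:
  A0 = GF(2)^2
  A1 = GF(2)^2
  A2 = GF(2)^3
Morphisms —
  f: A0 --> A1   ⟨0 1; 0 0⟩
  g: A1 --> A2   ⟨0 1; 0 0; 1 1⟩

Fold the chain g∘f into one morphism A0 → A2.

  e0=⟨1,0⟩ f-->⟨0,0⟩ g-->⟨0,0,0⟩
  e1=⟨0,1⟩ f-->⟨1,0⟩ g-->⟨0,0,1⟩
⟦path⟧: ⟨0 0; 0 0; 0 1⟩

Answer: ⟨0 0; 0 0; 0 1⟩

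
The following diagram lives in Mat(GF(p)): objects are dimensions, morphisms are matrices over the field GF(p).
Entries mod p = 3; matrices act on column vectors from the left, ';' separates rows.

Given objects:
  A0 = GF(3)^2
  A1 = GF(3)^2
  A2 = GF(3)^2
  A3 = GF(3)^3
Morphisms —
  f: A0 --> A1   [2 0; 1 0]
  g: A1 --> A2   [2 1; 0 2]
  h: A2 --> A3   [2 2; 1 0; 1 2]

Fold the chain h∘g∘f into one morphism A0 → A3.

  e0=(1,0) f-->(2,1) g-->(2,2) h-->(2,2,0)
  e1=(0,1) f-->(0,0) g-->(0,0) h-->(0,0,0)
result: [2 0; 2 0; 0 0]

Answer: [2 0; 2 0; 0 0]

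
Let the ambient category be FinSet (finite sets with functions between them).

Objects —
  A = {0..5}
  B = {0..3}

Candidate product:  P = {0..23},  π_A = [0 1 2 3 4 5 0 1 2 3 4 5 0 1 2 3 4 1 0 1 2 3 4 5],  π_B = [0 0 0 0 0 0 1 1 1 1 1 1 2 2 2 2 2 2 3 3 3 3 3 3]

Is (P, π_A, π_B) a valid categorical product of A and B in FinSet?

|A|·|B| = 6·4 = 24;  |P| = 24
Check the pairing map k ↦ (π_A(k), π_B(k)):
  0 ↦ (0,0)
  1 ↦ (1,0)
  2 ↦ (2,0)
  3 ↦ (3,0)
  4 ↦ (4,0)
  5 ↦ (5,0)
  6 ↦ (0,1)
  7 ↦ (1,1)
  8 ↦ (2,1)
  9 ↦ (3,1)
  10 ↦ (4,1)
  11 ↦ (5,1)
  12 ↦ (0,2)
  13 ↦ (1,2)
  14 ↦ (2,2)
  15 ↦ (3,2)
  16 ↦ (4,2)
  17 ↦ (1,2)  ✗ repeats pair of k=13
  18 ↦ (0,3)
  19 ↦ (1,3)
  20 ↦ (2,3)
  21 ↦ (3,3)
  22 ↦ (4,3)
  23 ↦ (5,3)
distinct pairs in image: 23 / 24 needed
  → (1,2) hit at k=13 and k=17

Answer: NOT A VALID PRODUCT — duplicate pair at indices 13,17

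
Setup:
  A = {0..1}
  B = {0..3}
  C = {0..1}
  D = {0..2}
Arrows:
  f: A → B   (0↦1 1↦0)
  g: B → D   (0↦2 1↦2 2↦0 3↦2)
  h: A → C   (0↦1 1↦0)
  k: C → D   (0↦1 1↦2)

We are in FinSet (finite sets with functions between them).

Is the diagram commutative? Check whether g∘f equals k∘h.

Path 1 = f;g:
  0 f→1 g→2
  1 f→0 g→2
  ⟦path⟧₁ = (0↦2 1↦2)
Path 2 = h;k:
  0 h→1 k→2
  1 h→0 k→1
  ⟦path⟧₂ = (0↦2 1↦1)
Equal? differ; not commutative

Answer: DOES NOT COMMUTE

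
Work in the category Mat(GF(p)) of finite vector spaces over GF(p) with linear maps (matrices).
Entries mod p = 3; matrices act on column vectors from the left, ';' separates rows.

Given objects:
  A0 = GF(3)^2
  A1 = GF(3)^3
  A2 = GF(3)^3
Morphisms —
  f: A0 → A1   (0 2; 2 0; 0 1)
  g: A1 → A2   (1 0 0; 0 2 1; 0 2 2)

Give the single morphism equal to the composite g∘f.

Answer: (0 2; 1 1; 1 2)

Trace:
  e0=[1,0] f→[0,2,0] g→[0,1,1]
  e1=[0,1] f→[2,0,1] g→[2,1,2]
composite: (0 2; 1 1; 1 2)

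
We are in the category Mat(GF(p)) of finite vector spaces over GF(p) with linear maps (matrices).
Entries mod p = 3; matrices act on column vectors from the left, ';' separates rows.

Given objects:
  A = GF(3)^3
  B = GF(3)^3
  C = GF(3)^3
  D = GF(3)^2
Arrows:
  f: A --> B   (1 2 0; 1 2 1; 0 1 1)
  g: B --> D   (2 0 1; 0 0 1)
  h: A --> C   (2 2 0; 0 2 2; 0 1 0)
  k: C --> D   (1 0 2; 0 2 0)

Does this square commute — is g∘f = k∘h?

1) trace f;g:
  e0=(1,0,0) f-->(1,1,0) g-->(2,0)
  e1=(0,1,0) f-->(2,2,1) g-->(2,1)
  e2=(0,0,1) f-->(0,1,1) g-->(1,1)
  ⟦path⟧₁ = (2 2 1; 0 1 1)
2) trace h;k:
  e0=(1,0,0) h-->(2,0,0) k-->(2,0)
  e1=(0,1,0) h-->(2,2,1) k-->(1,1)
  e2=(0,0,1) h-->(0,2,0) k-->(0,1)
  ⟦path⟧₂ = (2 1 0; 0 1 1)
Equal? NO — does not commute

Answer: DOES NOT COMMUTE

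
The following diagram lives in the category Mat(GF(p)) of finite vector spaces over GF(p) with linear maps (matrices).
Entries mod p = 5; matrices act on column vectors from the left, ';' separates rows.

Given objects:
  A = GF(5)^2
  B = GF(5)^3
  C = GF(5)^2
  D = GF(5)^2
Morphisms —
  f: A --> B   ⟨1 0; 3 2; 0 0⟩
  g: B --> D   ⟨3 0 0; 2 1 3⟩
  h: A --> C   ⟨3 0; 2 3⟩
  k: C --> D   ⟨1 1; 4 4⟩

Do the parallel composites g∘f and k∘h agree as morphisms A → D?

Along f;g (path 1):
  e0=⟨1,0⟩ f-->⟨1,3,0⟩ g-->⟨3,0⟩
  e1=⟨0,1⟩ f-->⟨0,2,0⟩ g-->⟨0,2⟩
  result₁ = ⟨3 0; 0 2⟩
Along h;k (path 2):
  e0=⟨1,0⟩ h-->⟨3,2⟩ k-->⟨0,0⟩
  e1=⟨0,1⟩ h-->⟨0,3⟩ k-->⟨3,2⟩
  result₂ = ⟨0 3; 0 2⟩
Equal? NO — does not commute

Answer: DOES NOT COMMUTE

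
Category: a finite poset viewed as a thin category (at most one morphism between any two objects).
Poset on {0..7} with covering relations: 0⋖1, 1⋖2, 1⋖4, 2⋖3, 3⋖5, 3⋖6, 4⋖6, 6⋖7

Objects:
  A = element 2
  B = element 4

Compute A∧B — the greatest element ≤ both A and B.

Answer: A∧B = 1

Trace:
{x : x⊑A ∧ x⊑B} = {0,1}  (A=2, B=4)
  0 ⊑ 1
  1 ⊑ 1
glb = 1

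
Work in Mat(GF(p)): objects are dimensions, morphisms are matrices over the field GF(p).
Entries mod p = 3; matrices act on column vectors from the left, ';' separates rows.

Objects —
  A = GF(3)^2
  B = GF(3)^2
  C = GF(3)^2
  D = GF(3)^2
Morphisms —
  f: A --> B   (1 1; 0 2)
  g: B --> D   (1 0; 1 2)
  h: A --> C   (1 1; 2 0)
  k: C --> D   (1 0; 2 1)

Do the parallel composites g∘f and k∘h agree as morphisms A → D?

Answer: COMMUTES

Work:
Path 1 = f;g:
  e0=(1,0) f-->(1,0) g-->(1,1)
  e1=(0,1) f-->(1,2) g-->(1,2)
  composite₁ = (1 1; 1 2)
Path 2 = h;k:
  e0=(1,0) h-->(1,2) k-->(1,1)
  e1=(0,1) h-->(1,0) k-->(1,2)
  composite₂ = (1 1; 1 2)
Equal? equal; square commutes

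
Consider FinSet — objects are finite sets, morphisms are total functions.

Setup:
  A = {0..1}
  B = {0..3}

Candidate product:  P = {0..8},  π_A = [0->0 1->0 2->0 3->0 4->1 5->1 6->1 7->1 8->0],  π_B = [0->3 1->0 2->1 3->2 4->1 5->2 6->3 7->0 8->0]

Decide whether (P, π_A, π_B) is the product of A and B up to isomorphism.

Answer: NOT A VALID PRODUCT — |P|=9 ≠ |A|·|B|=8

Work:
|A|·|B| = 2·4 = 8;  |P| = 9
  → cardinalities differ; no bijection possible.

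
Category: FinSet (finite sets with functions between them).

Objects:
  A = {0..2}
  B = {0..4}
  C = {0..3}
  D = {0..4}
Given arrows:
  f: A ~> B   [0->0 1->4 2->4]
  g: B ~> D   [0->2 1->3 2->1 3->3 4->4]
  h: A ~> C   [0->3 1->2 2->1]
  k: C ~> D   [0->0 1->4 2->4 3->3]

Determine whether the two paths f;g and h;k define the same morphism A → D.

Along f;g (path 1):
  0 f~>0 g~>2
  1 f~>4 g~>4
  2 f~>4 g~>4
  ⟦path⟧₁ = [0->2 1->4 2->4]
Along h;k (path 2):
  0 h~>3 k~>3
  1 h~>2 k~>4
  2 h~>1 k~>4
  ⟦path⟧₂ = [0->3 1->4 2->4]
Equal? NO — does not commute

Answer: DOES NOT COMMUTE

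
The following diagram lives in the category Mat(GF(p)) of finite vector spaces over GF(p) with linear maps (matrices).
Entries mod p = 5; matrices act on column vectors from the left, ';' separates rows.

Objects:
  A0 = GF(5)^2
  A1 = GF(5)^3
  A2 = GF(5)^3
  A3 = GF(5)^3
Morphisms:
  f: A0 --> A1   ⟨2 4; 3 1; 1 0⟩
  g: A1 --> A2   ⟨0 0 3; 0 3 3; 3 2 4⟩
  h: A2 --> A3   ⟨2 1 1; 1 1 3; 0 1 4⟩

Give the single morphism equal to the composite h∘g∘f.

Answer: ⟨4 2; 3 0; 1 4⟩

Derivation:
  e0=(1,0) f-->(2,3,1) g-->(3,2,1) h-->(4,3,1)
  e1=(0,1) f-->(4,1,0) g-->(0,3,4) h-->(2,0,4)
result: ⟨4 2; 3 0; 1 4⟩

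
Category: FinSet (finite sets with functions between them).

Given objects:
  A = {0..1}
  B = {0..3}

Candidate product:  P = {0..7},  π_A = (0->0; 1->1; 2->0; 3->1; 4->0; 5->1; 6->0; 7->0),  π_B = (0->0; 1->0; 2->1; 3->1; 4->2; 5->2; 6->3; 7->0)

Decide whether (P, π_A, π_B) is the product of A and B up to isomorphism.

Answer: NOT A VALID PRODUCT — duplicate pair at indices 0,7

Derivation:
|A|·|B| = 2·4 = 8;  |P| = 8
Check the pairing map k ↦ (π_A(k), π_B(k)):
  0 -> (0,0)
  1 -> (1,0)
  2 -> (0,1)
  3 -> (1,1)
  4 -> (0,2)
  5 -> (1,2)
  6 -> (0,3)
  7 -> (0,0)  ✗ repeats pair of k=0
distinct pairs in image: 7 / 8 needed
  → (0,0) hit at k=0 and k=7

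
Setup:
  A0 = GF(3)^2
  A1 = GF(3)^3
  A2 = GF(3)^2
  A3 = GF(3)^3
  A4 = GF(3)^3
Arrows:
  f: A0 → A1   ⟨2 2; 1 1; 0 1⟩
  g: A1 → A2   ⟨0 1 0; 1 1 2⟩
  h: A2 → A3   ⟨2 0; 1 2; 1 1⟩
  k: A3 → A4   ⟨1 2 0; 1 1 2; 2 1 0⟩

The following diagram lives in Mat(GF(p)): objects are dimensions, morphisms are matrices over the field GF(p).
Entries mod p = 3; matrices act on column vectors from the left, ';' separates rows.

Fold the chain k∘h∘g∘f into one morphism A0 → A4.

Answer: ⟨1 0; 2 1; 2 0⟩

Work:
  e0=⟨1,0⟩ f→⟨2,1,0⟩ g→⟨1,0⟩ h→⟨2,1,1⟩ k→⟨1,2,2⟩
  e1=⟨0,1⟩ f→⟨2,1,1⟩ g→⟨1,2⟩ h→⟨2,2,0⟩ k→⟨0,1,0⟩
result: ⟨1 0; 2 1; 2 0⟩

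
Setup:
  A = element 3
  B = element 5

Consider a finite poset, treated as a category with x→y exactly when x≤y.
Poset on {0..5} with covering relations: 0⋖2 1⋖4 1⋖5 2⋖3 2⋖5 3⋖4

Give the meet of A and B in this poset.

Lower bounds of A=3 and B=5: {0,2}
  0 <= 2
  2 <= 2
glb = 2

Answer: A∧B = 2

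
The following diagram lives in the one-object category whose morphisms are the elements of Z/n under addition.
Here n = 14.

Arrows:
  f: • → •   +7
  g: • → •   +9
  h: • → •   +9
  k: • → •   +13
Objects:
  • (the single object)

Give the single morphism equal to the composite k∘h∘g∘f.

  0 +7≡7 +9≡2 +9≡11 +13≡10  (mod 14)
composite: +10

Answer: +10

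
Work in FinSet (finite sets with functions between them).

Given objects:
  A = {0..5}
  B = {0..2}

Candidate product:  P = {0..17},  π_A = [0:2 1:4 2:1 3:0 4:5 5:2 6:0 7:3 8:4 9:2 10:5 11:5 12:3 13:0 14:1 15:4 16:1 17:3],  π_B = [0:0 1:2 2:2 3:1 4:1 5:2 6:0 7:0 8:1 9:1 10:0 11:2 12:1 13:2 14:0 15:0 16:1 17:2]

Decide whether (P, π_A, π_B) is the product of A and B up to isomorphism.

|A|·|B| = 6·3 = 18;  |P| = 18
Check the pairing map k ↦ (π_A(k), π_B(k)):
  0 : (2,0)
  1 : (4,2)
  2 : (1,2)
  3 : (0,1)
  4 : (5,1)
  5 : (2,2)
  6 : (0,0)
  7 : (3,0)
  8 : (4,1)
  9 : (2,1)
  10 : (5,0)
  11 : (5,2)
  12 : (3,1)
  13 : (0,2)
  14 : (1,0)
  15 : (4,0)
  16 : (1,1)
  17 : (3,2)
distinct pairs in image: 18 / 18 needed
  → bijection onto A×B; projections well-typed.

Answer: VALID PRODUCT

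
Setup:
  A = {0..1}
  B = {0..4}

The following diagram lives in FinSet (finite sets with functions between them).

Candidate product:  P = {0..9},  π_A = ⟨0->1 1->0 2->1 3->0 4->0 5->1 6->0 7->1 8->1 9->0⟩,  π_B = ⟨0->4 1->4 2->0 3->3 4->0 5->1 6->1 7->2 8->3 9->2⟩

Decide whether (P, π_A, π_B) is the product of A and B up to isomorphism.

Answer: VALID PRODUCT

Work:
|A|·|B| = 2·5 = 10;  |P| = 10
Check the pairing map k ↦ (π_A(k), π_B(k)):
  0 -> (1,4)
  1 -> (0,4)
  2 -> (1,0)
  3 -> (0,3)
  4 -> (0,0)
  5 -> (1,1)
  6 -> (0,1)
  7 -> (1,2)
  8 -> (1,3)
  9 -> (0,2)
distinct pairs in image: 10 / 10 needed
  → bijection onto A×B; projections well-typed.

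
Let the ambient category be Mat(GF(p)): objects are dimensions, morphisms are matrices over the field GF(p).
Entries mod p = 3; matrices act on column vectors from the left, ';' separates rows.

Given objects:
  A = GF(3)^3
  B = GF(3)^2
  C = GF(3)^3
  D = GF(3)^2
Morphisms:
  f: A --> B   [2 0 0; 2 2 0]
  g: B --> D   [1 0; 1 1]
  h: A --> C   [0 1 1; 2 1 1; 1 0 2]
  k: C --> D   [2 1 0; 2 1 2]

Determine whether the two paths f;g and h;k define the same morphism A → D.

Answer: DOES NOT COMMUTE

Work:
Path 1 = f;g:
  e0=[1,0,0] f-->[2,2] g-->[2,1]
  e1=[0,1,0] f-->[0,2] g-->[0,2]
  e2=[0,0,1] f-->[0,0] g-->[0,0]
  composite₁ = [2 0 0; 1 2 0]
Path 2 = h;k:
  e0=[1,0,0] h-->[0,2,1] k-->[2,1]
  e1=[0,1,0] h-->[1,1,0] k-->[0,0]
  e2=[0,0,1] h-->[1,1,2] k-->[0,1]
  composite₂ = [2 0 0; 1 0 1]
Equal? differ; not commutative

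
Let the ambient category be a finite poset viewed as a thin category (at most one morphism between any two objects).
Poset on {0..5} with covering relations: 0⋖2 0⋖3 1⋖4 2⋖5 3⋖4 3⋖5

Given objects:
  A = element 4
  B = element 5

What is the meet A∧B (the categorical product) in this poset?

Lower bounds of A=4 and B=5: {0,3}
  0 ≤ 3
  3 ≤ 3
glb = 3

Answer: A∧B = 3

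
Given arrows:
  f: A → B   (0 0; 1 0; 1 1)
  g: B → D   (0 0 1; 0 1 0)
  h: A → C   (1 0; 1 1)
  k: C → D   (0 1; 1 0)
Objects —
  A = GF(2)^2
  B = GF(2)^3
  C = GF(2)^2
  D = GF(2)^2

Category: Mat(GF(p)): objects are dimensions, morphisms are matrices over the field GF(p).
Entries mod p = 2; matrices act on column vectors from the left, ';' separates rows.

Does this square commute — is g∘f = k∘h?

Answer: COMMUTES

Trace:
Path 1 = f;g:
  e0=⟨1,0⟩ f→⟨0,1,1⟩ g→⟨1,1⟩
  e1=⟨0,1⟩ f→⟨0,0,1⟩ g→⟨1,0⟩
  composite₁ = (1 1; 1 0)
Path 2 = h;k:
  e0=⟨1,0⟩ h→⟨1,1⟩ k→⟨1,1⟩
  e1=⟨0,1⟩ h→⟨0,1⟩ k→⟨1,0⟩
  composite₂ = (1 1; 1 0)
Equal? same morphism ✓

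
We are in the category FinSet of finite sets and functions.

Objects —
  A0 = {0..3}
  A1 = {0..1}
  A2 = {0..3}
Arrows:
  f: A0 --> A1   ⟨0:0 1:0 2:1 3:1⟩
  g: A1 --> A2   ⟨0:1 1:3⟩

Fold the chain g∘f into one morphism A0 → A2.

  0 f-->0 g-->1
  1 f-->0 g-->1
  2 f-->1 g-->3
  3 f-->1 g-->3
⟦path⟧: ⟨0:1 1:1 2:3 3:3⟩

Answer: ⟨0:1 1:1 2:3 3:3⟩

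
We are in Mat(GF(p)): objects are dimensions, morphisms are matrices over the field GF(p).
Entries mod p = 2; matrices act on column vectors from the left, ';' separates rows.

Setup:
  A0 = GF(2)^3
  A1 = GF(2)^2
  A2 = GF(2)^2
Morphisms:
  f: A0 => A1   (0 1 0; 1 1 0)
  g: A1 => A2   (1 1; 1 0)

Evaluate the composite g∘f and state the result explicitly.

  e0=[1,0,0] f=>[0,1] g=>[1,0]
  e1=[0,1,0] f=>[1,1] g=>[0,1]
  e2=[0,0,1] f=>[0,0] g=>[0,0]
composite: (1 0 0; 0 1 0)

Answer: (1 0 0; 0 1 0)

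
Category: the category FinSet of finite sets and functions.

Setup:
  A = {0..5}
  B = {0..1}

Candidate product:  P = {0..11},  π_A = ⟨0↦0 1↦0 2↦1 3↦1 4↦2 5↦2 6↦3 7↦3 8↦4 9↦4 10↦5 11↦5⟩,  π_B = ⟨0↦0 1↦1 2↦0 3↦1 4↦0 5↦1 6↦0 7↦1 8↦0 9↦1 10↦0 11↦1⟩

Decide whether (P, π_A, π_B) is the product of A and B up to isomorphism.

|A|·|B| = 6·2 = 12;  |P| = 12
Check the pairing map k ↦ (π_A(k), π_B(k)):
  0 ↦ (0,0)
  1 ↦ (0,1)
  2 ↦ (1,0)
  3 ↦ (1,1)
  4 ↦ (2,0)
  5 ↦ (2,1)
  6 ↦ (3,0)
  7 ↦ (3,1)
  8 ↦ (4,0)
  9 ↦ (4,1)
  10 ↦ (5,0)
  11 ↦ (5,1)
distinct pairs in image: 12 / 12 needed
  → bijection onto A×B; projections well-typed.

Answer: VALID PRODUCT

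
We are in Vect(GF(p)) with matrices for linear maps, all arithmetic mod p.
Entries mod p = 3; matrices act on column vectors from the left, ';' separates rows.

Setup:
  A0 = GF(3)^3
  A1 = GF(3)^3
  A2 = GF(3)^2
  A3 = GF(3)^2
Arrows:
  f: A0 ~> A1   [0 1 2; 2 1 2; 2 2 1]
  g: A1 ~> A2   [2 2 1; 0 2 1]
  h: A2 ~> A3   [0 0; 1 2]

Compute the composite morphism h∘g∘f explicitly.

  e0=(1,0,0) f~>(0,2,2) g~>(0,0) h~>(0,0)
  e1=(0,1,0) f~>(1,1,2) g~>(0,1) h~>(0,2)
  e2=(0,0,1) f~>(2,2,1) g~>(0,2) h~>(0,1)
composite: [0 0 0; 0 2 1]

Answer: [0 0 0; 0 2 1]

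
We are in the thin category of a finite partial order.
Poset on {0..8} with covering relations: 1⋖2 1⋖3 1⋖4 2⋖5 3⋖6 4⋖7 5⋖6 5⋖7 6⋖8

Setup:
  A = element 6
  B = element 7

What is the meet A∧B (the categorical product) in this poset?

Lower bounds of A=6 and B=7: {1,2,5}
  1 ⊑ 5
  2 ⊑ 5
  5 ⊑ 5
glb = 5

Answer: A∧B = 5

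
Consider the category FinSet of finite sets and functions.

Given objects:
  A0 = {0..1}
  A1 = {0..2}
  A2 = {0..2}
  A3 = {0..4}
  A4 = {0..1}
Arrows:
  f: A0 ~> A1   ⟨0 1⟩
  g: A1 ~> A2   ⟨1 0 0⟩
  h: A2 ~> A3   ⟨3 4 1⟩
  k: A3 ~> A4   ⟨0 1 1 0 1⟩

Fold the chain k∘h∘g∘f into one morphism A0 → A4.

Answer: ⟨1 0⟩

Work:
  0 f~>0 g~>1 h~>4 k~>1
  1 f~>1 g~>0 h~>3 k~>0
⟦path⟧: ⟨1 0⟩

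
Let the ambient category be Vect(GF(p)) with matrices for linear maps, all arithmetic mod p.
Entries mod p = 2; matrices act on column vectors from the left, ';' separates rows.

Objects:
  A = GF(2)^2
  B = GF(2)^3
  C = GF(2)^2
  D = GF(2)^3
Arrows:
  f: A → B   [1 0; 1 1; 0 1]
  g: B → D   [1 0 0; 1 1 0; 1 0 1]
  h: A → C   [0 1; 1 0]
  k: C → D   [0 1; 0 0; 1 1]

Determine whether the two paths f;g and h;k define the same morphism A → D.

Path 1 = f;g:
  e0=(1,0) f→(1,1,0) g→(1,0,1)
  e1=(0,1) f→(0,1,1) g→(0,1,1)
  composite₁ = [1 0; 0 1; 1 1]
Path 2 = h;k:
  e0=(1,0) h→(0,1) k→(1,0,1)
  e1=(0,1) h→(1,0) k→(0,0,1)
  composite₂ = [1 0; 0 0; 1 1]
Equal? differ; not commutative

Answer: DOES NOT COMMUTE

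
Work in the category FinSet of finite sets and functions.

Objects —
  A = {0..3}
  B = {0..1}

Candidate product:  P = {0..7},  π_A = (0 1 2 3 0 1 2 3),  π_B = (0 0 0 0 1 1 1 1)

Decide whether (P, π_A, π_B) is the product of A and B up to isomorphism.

|A|·|B| = 4·2 = 8;  |P| = 8
Check the pairing map k ↦ (π_A(k), π_B(k)):
  0 ↦ (0,0)
  1 ↦ (1,0)
  2 ↦ (2,0)
  3 ↦ (3,0)
  4 ↦ (0,1)
  5 ↦ (1,1)
  6 ↦ (2,1)
  7 ↦ (3,1)
distinct pairs in image: 8 / 8 needed
  → bijection onto A×B; projections well-typed.

Answer: VALID PRODUCT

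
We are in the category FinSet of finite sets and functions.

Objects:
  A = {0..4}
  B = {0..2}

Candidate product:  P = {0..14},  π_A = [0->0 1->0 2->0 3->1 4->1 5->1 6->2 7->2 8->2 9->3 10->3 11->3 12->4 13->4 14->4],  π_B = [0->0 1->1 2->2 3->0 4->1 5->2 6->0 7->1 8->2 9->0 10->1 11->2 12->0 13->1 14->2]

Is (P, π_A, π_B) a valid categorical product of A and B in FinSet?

Answer: VALID PRODUCT

Trace:
|A|·|B| = 5·3 = 15;  |P| = 15
Check the pairing map k ↦ (π_A(k), π_B(k)):
  0 -> (0,0)
  1 -> (0,1)
  2 -> (0,2)
  3 -> (1,0)
  4 -> (1,1)
  5 -> (1,2)
  6 -> (2,0)
  7 -> (2,1)
  8 -> (2,2)
  9 -> (3,0)
  10 -> (3,1)
  11 -> (3,2)
  12 -> (4,0)
  13 -> (4,1)
  14 -> (4,2)
distinct pairs in image: 15 / 15 needed
  → bijection onto A×B; projections well-typed.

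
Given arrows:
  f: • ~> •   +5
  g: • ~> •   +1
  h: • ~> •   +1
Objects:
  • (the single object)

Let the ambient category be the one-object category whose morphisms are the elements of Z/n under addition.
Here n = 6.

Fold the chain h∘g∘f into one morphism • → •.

Answer: +1

Work:
  0 +5≡5 +1≡0 +1≡1  (mod 6)
⟦path⟧: +1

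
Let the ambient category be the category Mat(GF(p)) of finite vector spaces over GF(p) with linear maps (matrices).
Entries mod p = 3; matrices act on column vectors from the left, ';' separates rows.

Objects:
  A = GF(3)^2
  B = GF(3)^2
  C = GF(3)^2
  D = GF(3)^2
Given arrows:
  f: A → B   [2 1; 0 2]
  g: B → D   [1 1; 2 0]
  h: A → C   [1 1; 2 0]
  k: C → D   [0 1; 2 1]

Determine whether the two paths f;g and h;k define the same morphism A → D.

Path 1 = f;g:
  e0=(1,0) f→(2,0) g→(2,1)
  e1=(0,1) f→(1,2) g→(0,2)
  result₁ = [2 0; 1 2]
Path 2 = h;k:
  e0=(1,0) h→(1,2) k→(2,1)
  e1=(0,1) h→(1,0) k→(0,2)
  result₂ = [2 0; 1 2]
Equal? same morphism ✓

Answer: COMMUTES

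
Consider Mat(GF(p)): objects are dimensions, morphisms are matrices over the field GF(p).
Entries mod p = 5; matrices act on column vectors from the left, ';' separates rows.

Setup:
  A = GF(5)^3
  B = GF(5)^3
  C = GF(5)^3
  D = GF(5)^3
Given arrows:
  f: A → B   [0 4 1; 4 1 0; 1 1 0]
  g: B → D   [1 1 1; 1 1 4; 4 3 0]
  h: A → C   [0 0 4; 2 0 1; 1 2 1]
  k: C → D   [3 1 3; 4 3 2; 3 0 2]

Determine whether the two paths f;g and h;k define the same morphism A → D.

Along f;g (path 1):
  e0=[1,0,0] f→[0,4,1] g→[0,3,2]
  e1=[0,1,0] f→[4,1,1] g→[1,4,4]
  e2=[0,0,1] f→[1,0,0] g→[1,1,4]
  result₁ = [0 1 1; 3 4 1; 2 4 4]
Along h;k (path 2):
  e0=[1,0,0] h→[0,2,1] k→[0,3,2]
  e1=[0,1,0] h→[0,0,2] k→[1,4,4]
  e2=[0,0,1] h→[4,1,1] k→[1,1,4]
  result₂ = [0 1 1; 3 4 1; 2 4 4]
Equal? same morphism ✓

Answer: COMMUTES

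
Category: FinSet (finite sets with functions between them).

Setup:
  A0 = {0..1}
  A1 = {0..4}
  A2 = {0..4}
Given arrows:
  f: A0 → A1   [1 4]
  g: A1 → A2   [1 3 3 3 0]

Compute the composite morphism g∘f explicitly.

  0 f→1 g→3
  1 f→4 g→0
result: [3 0]

Answer: [3 0]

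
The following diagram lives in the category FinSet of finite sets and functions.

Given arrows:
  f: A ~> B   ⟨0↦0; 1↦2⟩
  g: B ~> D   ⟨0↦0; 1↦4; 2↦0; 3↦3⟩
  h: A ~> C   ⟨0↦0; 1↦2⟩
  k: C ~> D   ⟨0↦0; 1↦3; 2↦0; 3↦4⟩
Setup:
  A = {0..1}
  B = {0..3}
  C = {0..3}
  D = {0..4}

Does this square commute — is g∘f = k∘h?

1) trace f;g:
  0 f~>0 g~>0
  1 f~>2 g~>0
  composite₁ = ⟨0↦0; 1↦0⟩
2) trace h;k:
  0 h~>0 k~>0
  1 h~>2 k~>0
  composite₂ = ⟨0↦0; 1↦0⟩
Equal? equal; square commutes

Answer: COMMUTES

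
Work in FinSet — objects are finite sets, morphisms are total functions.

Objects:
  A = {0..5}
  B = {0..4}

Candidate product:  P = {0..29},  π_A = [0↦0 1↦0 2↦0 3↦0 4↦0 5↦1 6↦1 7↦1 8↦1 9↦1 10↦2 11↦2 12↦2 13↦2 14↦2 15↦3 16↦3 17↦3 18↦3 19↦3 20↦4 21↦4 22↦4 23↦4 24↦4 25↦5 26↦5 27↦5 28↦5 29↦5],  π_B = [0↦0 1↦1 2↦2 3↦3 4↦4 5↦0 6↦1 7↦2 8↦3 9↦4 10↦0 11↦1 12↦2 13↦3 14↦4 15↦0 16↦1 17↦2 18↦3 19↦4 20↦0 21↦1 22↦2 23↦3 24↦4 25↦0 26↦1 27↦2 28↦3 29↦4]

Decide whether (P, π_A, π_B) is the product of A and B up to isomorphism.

Answer: VALID PRODUCT

Derivation:
|A|·|B| = 6·5 = 30;  |P| = 30
Check the pairing map k ↦ (π_A(k), π_B(k)):
  0 ↦ (0,0)
  1 ↦ (0,1)
  2 ↦ (0,2)
  3 ↦ (0,3)
  4 ↦ (0,4)
  5 ↦ (1,0)
  6 ↦ (1,1)
  7 ↦ (1,2)
  8 ↦ (1,3)
  9 ↦ (1,4)
  10 ↦ (2,0)
  11 ↦ (2,1)
  12 ↦ (2,2)
  13 ↦ (2,3)
  14 ↦ (2,4)
  15 ↦ (3,0)
  16 ↦ (3,1)
  17 ↦ (3,2)
  18 ↦ (3,3)
  19 ↦ (3,4)
  20 ↦ (4,0)
  21 ↦ (4,1)
  22 ↦ (4,2)
  23 ↦ (4,3)
  24 ↦ (4,4)
  25 ↦ (5,0)
  26 ↦ (5,1)
  27 ↦ (5,2)
  28 ↦ (5,3)
  29 ↦ (5,4)
distinct pairs in image: 30 / 30 needed
  → bijection onto A×B; projections well-typed.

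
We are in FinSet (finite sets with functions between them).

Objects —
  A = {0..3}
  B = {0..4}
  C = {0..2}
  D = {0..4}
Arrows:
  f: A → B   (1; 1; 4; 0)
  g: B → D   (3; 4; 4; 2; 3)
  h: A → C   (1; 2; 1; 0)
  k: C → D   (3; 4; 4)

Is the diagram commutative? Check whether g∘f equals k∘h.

Answer: DOES NOT COMMUTE

Derivation:
1) trace f;g:
  0 f→1 g→4
  1 f→1 g→4
  2 f→4 g→3
  3 f→0 g→3
  result₁ = (4; 4; 3; 3)
2) trace h;k:
  0 h→1 k→4
  1 h→2 k→4
  2 h→1 k→4
  3 h→0 k→3
  result₂ = (4; 4; 4; 3)
Equal? NO — does not commute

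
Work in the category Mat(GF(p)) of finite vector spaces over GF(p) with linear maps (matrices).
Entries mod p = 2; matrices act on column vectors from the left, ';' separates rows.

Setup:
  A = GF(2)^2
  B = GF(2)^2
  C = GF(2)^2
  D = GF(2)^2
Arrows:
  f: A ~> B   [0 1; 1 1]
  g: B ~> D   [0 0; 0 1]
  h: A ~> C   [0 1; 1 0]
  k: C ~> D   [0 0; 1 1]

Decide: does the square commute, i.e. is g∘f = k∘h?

Along f;g (path 1):
  e0=[1,0] f~>[0,1] g~>[0,1]
  e1=[0,1] f~>[1,1] g~>[0,1]
  ⟦path⟧₁ = [0 0; 1 1]
Along h;k (path 2):
  e0=[1,0] h~>[0,1] k~>[0,1]
  e1=[0,1] h~>[1,0] k~>[0,1]
  ⟦path⟧₂ = [0 0; 1 1]
Equal? equal; square commutes

Answer: COMMUTES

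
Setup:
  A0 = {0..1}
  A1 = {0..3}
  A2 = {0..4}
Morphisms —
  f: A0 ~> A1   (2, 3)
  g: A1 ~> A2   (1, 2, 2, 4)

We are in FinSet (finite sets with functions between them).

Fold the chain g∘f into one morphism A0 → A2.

  0 f~>2 g~>2
  1 f~>3 g~>4
result: (2, 4)

Answer: (2, 4)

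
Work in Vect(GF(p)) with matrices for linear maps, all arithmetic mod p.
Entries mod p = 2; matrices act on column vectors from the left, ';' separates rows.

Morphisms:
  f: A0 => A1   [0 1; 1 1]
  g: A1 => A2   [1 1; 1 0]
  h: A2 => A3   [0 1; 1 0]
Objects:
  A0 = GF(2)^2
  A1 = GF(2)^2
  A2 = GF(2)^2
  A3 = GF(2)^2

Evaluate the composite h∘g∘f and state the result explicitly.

Answer: [0 1; 1 0]

Work:
  e0=⟨1,0⟩ f=>⟨0,1⟩ g=>⟨1,0⟩ h=>⟨0,1⟩
  e1=⟨0,1⟩ f=>⟨1,1⟩ g=>⟨0,1⟩ h=>⟨1,0⟩
result: [0 1; 1 0]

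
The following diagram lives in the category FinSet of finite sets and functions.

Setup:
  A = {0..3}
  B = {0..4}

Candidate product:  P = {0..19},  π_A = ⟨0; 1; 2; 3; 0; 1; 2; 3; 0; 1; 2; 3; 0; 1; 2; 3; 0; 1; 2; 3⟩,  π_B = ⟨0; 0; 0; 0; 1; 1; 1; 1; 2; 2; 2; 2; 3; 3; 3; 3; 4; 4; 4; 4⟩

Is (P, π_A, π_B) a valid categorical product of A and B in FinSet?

|A|·|B| = 4·5 = 20;  |P| = 20
Check the pairing map k ↦ (π_A(k), π_B(k)):
  0 ↦ (0,0)
  1 ↦ (1,0)
  2 ↦ (2,0)
  3 ↦ (3,0)
  4 ↦ (0,1)
  5 ↦ (1,1)
  6 ↦ (2,1)
  7 ↦ (3,1)
  8 ↦ (0,2)
  9 ↦ (1,2)
  10 ↦ (2,2)
  11 ↦ (3,2)
  12 ↦ (0,3)
  13 ↦ (1,3)
  14 ↦ (2,3)
  15 ↦ (3,3)
  16 ↦ (0,4)
  17 ↦ (1,4)
  18 ↦ (2,4)
  19 ↦ (3,4)
distinct pairs in image: 20 / 20 needed
  → bijection onto A×B; projections well-typed.

Answer: VALID PRODUCT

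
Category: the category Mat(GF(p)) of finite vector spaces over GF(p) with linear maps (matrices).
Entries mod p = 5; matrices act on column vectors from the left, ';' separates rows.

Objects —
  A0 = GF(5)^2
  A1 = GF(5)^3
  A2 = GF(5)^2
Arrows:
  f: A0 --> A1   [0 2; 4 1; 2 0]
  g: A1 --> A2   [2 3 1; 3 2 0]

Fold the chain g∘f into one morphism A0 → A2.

  e0=[1,0] f-->[0,4,2] g-->[4,3]
  e1=[0,1] f-->[2,1,0] g-->[2,3]
composite: [4 2; 3 3]

Answer: [4 2; 3 3]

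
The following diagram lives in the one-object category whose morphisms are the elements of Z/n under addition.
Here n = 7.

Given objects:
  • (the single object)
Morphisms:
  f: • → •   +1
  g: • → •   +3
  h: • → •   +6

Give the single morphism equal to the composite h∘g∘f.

Answer: +3

Derivation:
  0 +1≡1 +3≡4 +6≡3  (mod 7)
⟦path⟧: +3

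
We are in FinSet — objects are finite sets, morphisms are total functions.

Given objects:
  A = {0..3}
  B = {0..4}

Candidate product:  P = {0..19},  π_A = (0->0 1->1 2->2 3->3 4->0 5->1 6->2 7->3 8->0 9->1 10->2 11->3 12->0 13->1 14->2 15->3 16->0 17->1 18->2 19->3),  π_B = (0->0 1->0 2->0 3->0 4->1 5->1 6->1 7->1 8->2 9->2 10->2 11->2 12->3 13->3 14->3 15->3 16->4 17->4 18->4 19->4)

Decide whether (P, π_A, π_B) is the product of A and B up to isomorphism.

|A|·|B| = 4·5 = 20;  |P| = 20
Check the pairing map k ↦ (π_A(k), π_B(k)):
  0 -> (0,0)
  1 -> (1,0)
  2 -> (2,0)
  3 -> (3,0)
  4 -> (0,1)
  5 -> (1,1)
  6 -> (2,1)
  7 -> (3,1)
  8 -> (0,2)
  9 -> (1,2)
  10 -> (2,2)
  11 -> (3,2)
  12 -> (0,3)
  13 -> (1,3)
  14 -> (2,3)
  15 -> (3,3)
  16 -> (0,4)
  17 -> (1,4)
  18 -> (2,4)
  19 -> (3,4)
distinct pairs in image: 20 / 20 needed
  → bijection onto A×B; projections well-typed.

Answer: VALID PRODUCT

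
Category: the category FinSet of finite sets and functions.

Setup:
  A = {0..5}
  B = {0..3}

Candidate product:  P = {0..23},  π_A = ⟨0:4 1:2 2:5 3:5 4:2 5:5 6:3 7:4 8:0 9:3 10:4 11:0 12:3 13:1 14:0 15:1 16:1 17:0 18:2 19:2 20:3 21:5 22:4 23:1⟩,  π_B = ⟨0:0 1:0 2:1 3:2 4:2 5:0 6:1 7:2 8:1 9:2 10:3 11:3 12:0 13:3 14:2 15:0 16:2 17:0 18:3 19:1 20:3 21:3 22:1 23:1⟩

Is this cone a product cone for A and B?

Answer: VALID PRODUCT

Trace:
|A|·|B| = 6·4 = 24;  |P| = 24
Check the pairing map k ↦ (π_A(k), π_B(k)):
  0 : (4,0)
  1 : (2,0)
  2 : (5,1)
  3 : (5,2)
  4 : (2,2)
  5 : (5,0)
  6 : (3,1)
  7 : (4,2)
  8 : (0,1)
  9 : (3,2)
  10 : (4,3)
  11 : (0,3)
  12 : (3,0)
  13 : (1,3)
  14 : (0,2)
  15 : (1,0)
  16 : (1,2)
  17 : (0,0)
  18 : (2,3)
  19 : (2,1)
  20 : (3,3)
  21 : (5,3)
  22 : (4,1)
  23 : (1,1)
distinct pairs in image: 24 / 24 needed
  → bijection onto A×B; projections well-typed.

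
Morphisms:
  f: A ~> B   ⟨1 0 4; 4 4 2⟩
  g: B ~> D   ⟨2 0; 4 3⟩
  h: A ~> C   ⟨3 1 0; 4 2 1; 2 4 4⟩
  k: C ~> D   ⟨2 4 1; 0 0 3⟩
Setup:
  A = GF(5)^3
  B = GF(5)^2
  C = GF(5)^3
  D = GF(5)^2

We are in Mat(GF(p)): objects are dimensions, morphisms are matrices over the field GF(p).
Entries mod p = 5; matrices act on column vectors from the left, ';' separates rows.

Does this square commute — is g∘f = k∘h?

Answer: DOES NOT COMMUTE

Derivation:
Along f;g (path 1):
  e0=⟨1,0,0⟩ f~>⟨1,4⟩ g~>⟨2,1⟩
  e1=⟨0,1,0⟩ f~>⟨0,4⟩ g~>⟨0,2⟩
  e2=⟨0,0,1⟩ f~>⟨4,2⟩ g~>⟨3,2⟩
  ⟦path⟧₁ = ⟨2 0 3; 1 2 2⟩
Along h;k (path 2):
  e0=⟨1,0,0⟩ h~>⟨3,4,2⟩ k~>⟨4,1⟩
  e1=⟨0,1,0⟩ h~>⟨1,2,4⟩ k~>⟨4,2⟩
  e2=⟨0,0,1⟩ h~>⟨0,1,4⟩ k~>⟨3,2⟩
  ⟦path⟧₂ = ⟨4 4 3; 1 2 2⟩
Equal? differ; not commutative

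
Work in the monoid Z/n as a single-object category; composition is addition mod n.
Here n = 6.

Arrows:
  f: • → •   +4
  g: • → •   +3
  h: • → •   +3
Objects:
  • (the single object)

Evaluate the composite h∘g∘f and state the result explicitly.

Answer: +4

Derivation:
  0 +4≡4 +3≡1 +3≡4  (mod 6)
composite: +4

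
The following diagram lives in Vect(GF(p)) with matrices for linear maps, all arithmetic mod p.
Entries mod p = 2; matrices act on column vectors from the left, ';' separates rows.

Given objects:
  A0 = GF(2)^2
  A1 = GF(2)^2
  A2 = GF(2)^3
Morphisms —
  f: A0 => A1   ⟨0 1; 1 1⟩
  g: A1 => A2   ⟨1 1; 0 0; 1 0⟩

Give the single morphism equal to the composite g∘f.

Answer: ⟨1 0; 0 0; 0 1⟩

Trace:
  e0=[1,0] f=>[0,1] g=>[1,0,0]
  e1=[0,1] f=>[1,1] g=>[0,0,1]
result: ⟨1 0; 0 0; 0 1⟩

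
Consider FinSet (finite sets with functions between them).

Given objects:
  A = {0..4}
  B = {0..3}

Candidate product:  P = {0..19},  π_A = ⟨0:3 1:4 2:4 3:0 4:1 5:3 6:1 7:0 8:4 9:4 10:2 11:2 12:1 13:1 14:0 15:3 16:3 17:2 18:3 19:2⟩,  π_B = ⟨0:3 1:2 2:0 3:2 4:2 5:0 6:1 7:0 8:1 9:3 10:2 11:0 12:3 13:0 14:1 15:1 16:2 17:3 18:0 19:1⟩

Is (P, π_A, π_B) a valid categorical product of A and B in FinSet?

Answer: NOT A VALID PRODUCT — duplicate pair at indices 18,5

Trace:
|A|·|B| = 5·4 = 20;  |P| = 20
Check the pairing map k ↦ (π_A(k), π_B(k)):
  0 : (3,3)
  1 : (4,2)
  2 : (4,0)
  3 : (0,2)
  4 : (1,2)
  5 : (3,0)
  6 : (1,1)
  7 : (0,0)
  8 : (4,1)
  9 : (4,3)
  10 : (2,2)
  11 : (2,0)
  12 : (1,3)
  13 : (1,0)
  14 : (0,1)
  15 : (3,1)
  16 : (3,2)
  17 : (2,3)
  18 : (3,0)  ✗ repeats pair of k=5
  19 : (2,1)
distinct pairs in image: 19 / 20 needed
  → (3,0) hit at k=5 and k=18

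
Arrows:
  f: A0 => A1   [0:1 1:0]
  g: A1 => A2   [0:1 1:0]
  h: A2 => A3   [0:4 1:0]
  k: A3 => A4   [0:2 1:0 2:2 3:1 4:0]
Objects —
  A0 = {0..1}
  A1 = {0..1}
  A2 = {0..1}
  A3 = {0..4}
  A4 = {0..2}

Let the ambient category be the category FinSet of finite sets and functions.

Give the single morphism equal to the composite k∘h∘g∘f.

Answer: [0:0 1:2]

Derivation:
  0 f=>1 g=>0 h=>4 k=>0
  1 f=>0 g=>1 h=>0 k=>2
composite: [0:0 1:2]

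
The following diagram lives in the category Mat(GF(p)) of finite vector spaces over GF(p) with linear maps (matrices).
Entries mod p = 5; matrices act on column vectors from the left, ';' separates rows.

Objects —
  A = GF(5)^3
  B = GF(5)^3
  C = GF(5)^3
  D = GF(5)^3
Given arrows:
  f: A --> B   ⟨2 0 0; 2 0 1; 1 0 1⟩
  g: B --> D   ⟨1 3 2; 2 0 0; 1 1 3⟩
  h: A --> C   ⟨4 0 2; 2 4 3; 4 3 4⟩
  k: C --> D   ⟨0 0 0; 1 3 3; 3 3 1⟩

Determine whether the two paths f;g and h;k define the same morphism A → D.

Path 1 = f;g:
  e0=(1,0,0) f-->(2,2,1) g-->(0,4,2)
  e1=(0,1,0) f-->(0,0,0) g-->(0,0,0)
  e2=(0,0,1) f-->(0,1,1) g-->(0,0,4)
  result₁ = ⟨0 0 0; 4 0 0; 2 0 4⟩
Path 2 = h;k:
  e0=(1,0,0) h-->(4,2,4) k-->(0,2,2)
  e1=(0,1,0) h-->(0,4,3) k-->(0,1,0)
  e2=(0,0,1) h-->(2,3,4) k-->(0,3,4)
  result₂ = ⟨0 0 0; 2 1 3; 2 0 4⟩
Equal? distinct morphisms ✗

Answer: DOES NOT COMMUTE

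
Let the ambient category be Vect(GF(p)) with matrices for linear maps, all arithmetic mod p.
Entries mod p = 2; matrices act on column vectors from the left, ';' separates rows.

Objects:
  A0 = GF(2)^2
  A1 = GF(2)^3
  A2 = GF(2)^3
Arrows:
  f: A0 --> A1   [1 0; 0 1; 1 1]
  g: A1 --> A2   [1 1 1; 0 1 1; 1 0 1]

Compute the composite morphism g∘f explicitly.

Answer: [0 0; 1 0; 0 1]

Derivation:
  e0=(1,0) f-->(1,0,1) g-->(0,1,0)
  e1=(0,1) f-->(0,1,1) g-->(0,0,1)
⟦path⟧: [0 0; 1 0; 0 1]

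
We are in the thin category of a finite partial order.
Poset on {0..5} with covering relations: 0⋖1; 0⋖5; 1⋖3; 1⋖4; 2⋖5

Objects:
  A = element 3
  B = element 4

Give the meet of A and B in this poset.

Lower bounds of A=3 and B=4: {0,1}
  0 <= 1
  1 <= 1
glb = 1

Answer: A∧B = 1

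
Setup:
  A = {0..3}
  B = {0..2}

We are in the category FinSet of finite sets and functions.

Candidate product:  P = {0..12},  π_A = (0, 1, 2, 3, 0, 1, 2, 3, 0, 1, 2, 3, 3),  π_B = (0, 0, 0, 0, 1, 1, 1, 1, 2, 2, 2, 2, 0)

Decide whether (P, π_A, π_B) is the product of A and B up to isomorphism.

Answer: NOT A VALID PRODUCT — |P|=13 ≠ |A|·|B|=12

Trace:
|A|·|B| = 4·3 = 12;  |P| = 13
  → cardinalities differ; no bijection possible.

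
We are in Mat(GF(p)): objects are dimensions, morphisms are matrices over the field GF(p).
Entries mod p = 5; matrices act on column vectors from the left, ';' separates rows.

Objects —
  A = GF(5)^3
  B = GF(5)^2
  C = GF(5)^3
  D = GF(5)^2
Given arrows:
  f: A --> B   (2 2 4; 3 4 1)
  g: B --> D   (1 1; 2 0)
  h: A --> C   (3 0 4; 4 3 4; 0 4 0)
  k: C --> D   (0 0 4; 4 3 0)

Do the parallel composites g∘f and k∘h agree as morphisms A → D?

Along f;g (path 1):
  e0=[1,0,0] f-->[2,3] g-->[0,4]
  e1=[0,1,0] f-->[2,4] g-->[1,4]
  e2=[0,0,1] f-->[4,1] g-->[0,3]
  composite₁ = (0 1 0; 4 4 3)
Along h;k (path 2):
  e0=[1,0,0] h-->[3,4,0] k-->[0,4]
  e1=[0,1,0] h-->[0,3,4] k-->[1,4]
  e2=[0,0,1] h-->[4,4,0] k-->[0,3]
  composite₂ = (0 1 0; 4 4 3)
Equal? YES — commutes

Answer: COMMUTES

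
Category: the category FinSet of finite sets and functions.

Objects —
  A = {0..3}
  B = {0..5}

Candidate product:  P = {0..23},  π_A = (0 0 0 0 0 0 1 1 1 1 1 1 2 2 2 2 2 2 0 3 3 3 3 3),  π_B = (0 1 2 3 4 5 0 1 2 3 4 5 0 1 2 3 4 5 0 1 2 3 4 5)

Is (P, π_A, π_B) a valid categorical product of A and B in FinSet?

Answer: NOT A VALID PRODUCT — duplicate pair at indices 0,18

Trace:
|A|·|B| = 4·6 = 24;  |P| = 24
Check the pairing map k ↦ (π_A(k), π_B(k)):
  0 -> (0,0)
  1 -> (0,1)
  2 -> (0,2)
  3 -> (0,3)
  4 -> (0,4)
  5 -> (0,5)
  6 -> (1,0)
  7 -> (1,1)
  8 -> (1,2)
  9 -> (1,3)
  10 -> (1,4)
  11 -> (1,5)
  12 -> (2,0)
  13 -> (2,1)
  14 -> (2,2)
  15 -> (2,3)
  16 -> (2,4)
  17 -> (2,5)
  18 -> (0,0)  ✗ repeats pair of k=0
  19 -> (3,1)
  20 -> (3,2)
  21 -> (3,3)
  22 -> (3,4)
  23 -> (3,5)
distinct pairs in image: 23 / 24 needed
  → (0,0) hit at k=0 and k=18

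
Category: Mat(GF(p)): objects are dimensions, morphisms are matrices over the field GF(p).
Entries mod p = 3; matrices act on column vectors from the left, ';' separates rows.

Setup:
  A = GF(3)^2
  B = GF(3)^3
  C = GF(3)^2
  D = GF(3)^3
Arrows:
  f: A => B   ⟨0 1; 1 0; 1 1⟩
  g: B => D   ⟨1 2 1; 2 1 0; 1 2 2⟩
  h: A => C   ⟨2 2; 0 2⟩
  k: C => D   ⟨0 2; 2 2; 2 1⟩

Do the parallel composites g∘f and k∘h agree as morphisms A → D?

Answer: DOES NOT COMMUTE

Trace:
Path 1 = f;g:
  e0=[1,0] f=>[0,1,1] g=>[0,1,1]
  e1=[0,1] f=>[1,0,1] g=>[2,2,0]
  result₁ = ⟨0 2; 1 2; 1 0⟩
Path 2 = h;k:
  e0=[1,0] h=>[2,0] k=>[0,1,1]
  e1=[0,1] h=>[2,2] k=>[1,2,0]
  result₂ = ⟨0 1; 1 2; 1 0⟩
Equal? NO — does not commute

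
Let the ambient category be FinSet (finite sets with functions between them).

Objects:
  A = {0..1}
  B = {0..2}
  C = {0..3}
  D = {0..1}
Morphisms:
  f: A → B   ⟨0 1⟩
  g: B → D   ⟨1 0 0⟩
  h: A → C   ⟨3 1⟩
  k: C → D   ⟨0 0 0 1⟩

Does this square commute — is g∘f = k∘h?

Along f;g (path 1):
  0 f→0 g→1
  1 f→1 g→0
  composite₁ = ⟨1 0⟩
Along h;k (path 2):
  0 h→3 k→1
  1 h→1 k→0
  composite₂ = ⟨1 0⟩
Equal? same morphism ✓

Answer: COMMUTES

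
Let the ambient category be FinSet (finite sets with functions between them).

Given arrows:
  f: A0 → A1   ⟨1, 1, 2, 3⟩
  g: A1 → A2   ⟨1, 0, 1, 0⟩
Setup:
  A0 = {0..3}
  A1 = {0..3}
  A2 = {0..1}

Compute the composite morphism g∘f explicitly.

  0 f→1 g→0
  1 f→1 g→0
  2 f→2 g→1
  3 f→3 g→0
result: ⟨0, 0, 1, 0⟩

Answer: ⟨0, 0, 1, 0⟩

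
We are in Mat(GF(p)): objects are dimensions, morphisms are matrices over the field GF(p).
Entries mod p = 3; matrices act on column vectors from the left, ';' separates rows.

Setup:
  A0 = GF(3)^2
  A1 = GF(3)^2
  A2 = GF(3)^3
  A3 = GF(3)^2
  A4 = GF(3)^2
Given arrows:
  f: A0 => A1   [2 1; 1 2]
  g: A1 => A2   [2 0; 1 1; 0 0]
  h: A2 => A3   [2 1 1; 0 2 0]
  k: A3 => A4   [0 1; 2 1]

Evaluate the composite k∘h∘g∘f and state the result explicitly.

Answer: [0 0; 1 2]

Derivation:
  e0=⟨1,0⟩ f=>⟨2,1⟩ g=>⟨1,0,0⟩ h=>⟨2,0⟩ k=>⟨0,1⟩
  e1=⟨0,1⟩ f=>⟨1,2⟩ g=>⟨2,0,0⟩ h=>⟨1,0⟩ k=>⟨0,2⟩
result: [0 0; 1 2]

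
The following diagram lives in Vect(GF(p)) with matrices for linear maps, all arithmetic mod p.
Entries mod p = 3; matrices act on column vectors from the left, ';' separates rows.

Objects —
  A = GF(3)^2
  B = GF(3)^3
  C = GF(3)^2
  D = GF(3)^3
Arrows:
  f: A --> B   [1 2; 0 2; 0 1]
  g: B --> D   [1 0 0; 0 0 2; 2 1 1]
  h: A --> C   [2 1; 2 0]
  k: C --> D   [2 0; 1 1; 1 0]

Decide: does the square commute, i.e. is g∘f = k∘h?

Answer: DOES NOT COMMUTE

Derivation:
Path 1 = f;g:
  e0=[1,0] f-->[1,0,0] g-->[1,0,2]
  e1=[0,1] f-->[2,2,1] g-->[2,2,1]
  result₁ = [1 2; 0 2; 2 1]
Path 2 = h;k:
  e0=[1,0] h-->[2,2] k-->[1,1,2]
  e1=[0,1] h-->[1,0] k-->[2,1,1]
  result₂ = [1 2; 1 1; 2 1]
Equal? differ; not commutative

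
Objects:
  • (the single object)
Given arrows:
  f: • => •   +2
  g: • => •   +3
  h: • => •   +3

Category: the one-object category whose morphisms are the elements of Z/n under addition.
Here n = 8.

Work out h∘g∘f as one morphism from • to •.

  0 +2≡2 +3≡5 +3≡0  (mod 8)
⟦path⟧: +0

Answer: +0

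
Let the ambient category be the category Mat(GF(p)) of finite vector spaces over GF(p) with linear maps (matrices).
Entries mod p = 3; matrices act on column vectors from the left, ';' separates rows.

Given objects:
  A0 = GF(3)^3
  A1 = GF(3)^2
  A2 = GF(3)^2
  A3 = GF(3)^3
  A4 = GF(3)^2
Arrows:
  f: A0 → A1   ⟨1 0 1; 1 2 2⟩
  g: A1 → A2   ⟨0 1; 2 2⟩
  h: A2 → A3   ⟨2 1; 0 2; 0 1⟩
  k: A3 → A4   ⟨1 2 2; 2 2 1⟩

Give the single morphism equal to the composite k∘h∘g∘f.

Answer: ⟨0 2 1; 2 0 2⟩

Derivation:
  e0=[1,0,0] f→[1,1] g→[1,1] h→[0,2,1] k→[0,2]
  e1=[0,1,0] f→[0,2] g→[2,1] h→[2,2,1] k→[2,0]
  e2=[0,0,1] f→[1,2] g→[2,0] h→[1,0,0] k→[1,2]
result: ⟨0 2 1; 2 0 2⟩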